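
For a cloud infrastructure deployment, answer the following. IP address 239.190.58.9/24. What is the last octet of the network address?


Given: IP = 239.190.58.9, prefix = /24
Subnet mask = 255.255.255.0
Last octet of IP: 9
Last octet of mask: 0
Network last octet = 9 AND 0 = 0

0


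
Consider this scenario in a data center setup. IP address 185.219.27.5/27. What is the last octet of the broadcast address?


Given: IP = 185.219.27.5, prefix = /27
Host bits = 32 - 27 = 5
Network last octet = 5 AND mask = 0
Host part size = 2^5 - 1 = 31
Broadcast last octet = 0 OR 31 = 31

31


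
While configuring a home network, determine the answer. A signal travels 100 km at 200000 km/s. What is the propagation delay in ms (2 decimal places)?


Given: distance = 100 km, speed = 200000 km/s
Delay = distance / speed = 100 / 200000 seconds
Delay in ms = 100 * 1000 / 200000
Delay = 0.5000 ms
Rounded to 2 dp = 0.50 ms

0.50


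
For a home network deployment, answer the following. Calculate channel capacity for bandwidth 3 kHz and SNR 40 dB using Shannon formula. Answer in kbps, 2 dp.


Given: B = 3 kHz, SNR = 40 dB
SNR linear = 10^(40/10) = 10000
1 + SNR = 10001
log2(10001) = 13.2878566418
C = 3 * 1000 * 13.2878566418 = 39863.5699 bps
C = 39.863570 kbps -> 39.86 kbps (2 dp)

39.86


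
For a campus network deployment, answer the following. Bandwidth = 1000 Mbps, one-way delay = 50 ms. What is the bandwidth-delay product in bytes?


Given: bandwidth = 1000 Mbps, delay = 50 ms
BDP in bits = 1000 * 10^6 * 50 / 1000
BDP in bits = 50000000
BDP in bytes = 50000000 / 8 = 6250000

6250000


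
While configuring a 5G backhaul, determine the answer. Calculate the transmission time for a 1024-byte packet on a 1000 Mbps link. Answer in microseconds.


Given: packet = 1024 bytes, bandwidth = 1000 Mbps
Packet in bits = 1024 * 8 = 8192 bits
Bandwidth = 1000 * 10^6 = 1000000000 bps
Time = 8192 / 1000000000 seconds
Time in us = 8192 * 10^6 / 1000000000 = 8.192

8.192


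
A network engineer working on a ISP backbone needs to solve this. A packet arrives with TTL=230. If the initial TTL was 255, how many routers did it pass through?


Given: initial TTL = 255, received TTL = 230
Hops = initial TTL - received TTL
Hops = 255 - 230 = 25

25


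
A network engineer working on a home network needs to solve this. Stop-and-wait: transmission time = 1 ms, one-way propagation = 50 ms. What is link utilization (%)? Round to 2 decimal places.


Given: Ttrans = 1 ms, Tprop = 50 ms
RTT = 2 * Tprop = 2 * 50 = 100 ms
U = Ttrans / (Ttrans + RTT)
U = 1 / (1 + 100)
U = 1 / 101 = 0.009901
U% = 0.99%

0.99


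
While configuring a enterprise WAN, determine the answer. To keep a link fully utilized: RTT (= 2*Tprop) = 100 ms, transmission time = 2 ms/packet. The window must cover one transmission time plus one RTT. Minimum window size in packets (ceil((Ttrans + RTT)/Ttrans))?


Given: Ttrans = 2 ms, RTT = 100 ms (= 2 * Tprop, Tprop = 50 ms)
Time until first ACK returns = Ttrans + RTT = 2 + 100 = 102 ms
Need W * Ttrans >= Ttrans + RTT  ->  W >= (Ttrans + RTT) / Ttrans
(Ttrans + RTT) / Ttrans = 102 / 2 = 51
W_min = ceil(51) = 51

51


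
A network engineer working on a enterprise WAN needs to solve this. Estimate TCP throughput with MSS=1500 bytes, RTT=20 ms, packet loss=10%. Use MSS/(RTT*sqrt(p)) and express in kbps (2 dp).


Given: MSS = 1500 bytes, RTT = 20 ms, loss = 10%
RTT in seconds = 20 / 1000 = 0.02
Loss rate = 10% = 0.1
sqrt(loss) = sqrt(0.1) = 0.316227766017
Throughput (bytes/s) = 1500 / (0.02 * 0.316227766017) = 237170.8245
Throughput (kbps) = 237170.8245 * 8 / 1000 = 1897.366596 -> 1897.37 kbps (2 dp)

1897.37


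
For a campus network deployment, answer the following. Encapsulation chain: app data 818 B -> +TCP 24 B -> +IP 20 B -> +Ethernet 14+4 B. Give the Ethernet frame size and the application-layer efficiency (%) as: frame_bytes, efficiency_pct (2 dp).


TCP segment = 818 + 24 = 842 B
IP packet = 842 + 20 = 862 B
Ethernet frame = 862 + 14 + 4 = 880 B
Efficiency = app / frame = 818 / 880 = 0.929545 = 92.9545% -> 92.95% (2 dp)

880, 92.95


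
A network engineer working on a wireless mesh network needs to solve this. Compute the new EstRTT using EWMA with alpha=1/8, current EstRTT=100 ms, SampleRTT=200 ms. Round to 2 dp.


Given: EstRTT = 100 ms, SampleRTT = 200 ms, alpha = 1/8
New EstRTT = (1 - alpha) * EstRTT + alpha * SampleRTT
(7/8) * 100 = 87.5
(1/8) * 200 = 25
New EstRTT = 87.5 + 25 = 112.5 ms -> 112.50 ms (2 dp)

112.50


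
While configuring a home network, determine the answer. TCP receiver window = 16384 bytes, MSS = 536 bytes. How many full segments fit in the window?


Given: RWND = 16384 bytes, MSS = 536 bytes
Full segments = floor(RWND / MSS)
Full segments = floor(16384 / 536)
Full segments = floor(30.5672) = 30

30


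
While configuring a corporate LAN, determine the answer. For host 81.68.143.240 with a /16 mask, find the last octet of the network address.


Given: IP = 81.68.143.240, prefix = /16
Subnet mask = 255.255.0.0
Last octet of IP: 240
Last octet of mask: 0
Network last octet = 240 AND 0 = 0

0


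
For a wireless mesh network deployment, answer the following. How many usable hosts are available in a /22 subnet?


Given: subnet mask /22
Host bits = 32 - 22 = 10
Total addresses = 2^10 = 1024
Usable hosts = 1024 - 2 (network + broadcast) = 1022

1022


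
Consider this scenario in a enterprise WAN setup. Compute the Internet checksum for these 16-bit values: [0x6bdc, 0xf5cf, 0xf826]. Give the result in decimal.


Given words: [0x6bdc, 0xf5cf, 0xf826]
Step 1: Sum all words
Raw sum = 27612 + 62927 + 63526 = 154065
Step 2: Fold carry: (22993 + 2) = 22995
One's complement = ~22995 & 0xFFFF = 42540

42540


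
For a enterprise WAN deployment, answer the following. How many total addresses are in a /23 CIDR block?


Given: CIDR prefix /23
Host bits = 32 - 23 = 9
Total addresses = 2^9 = 512

512


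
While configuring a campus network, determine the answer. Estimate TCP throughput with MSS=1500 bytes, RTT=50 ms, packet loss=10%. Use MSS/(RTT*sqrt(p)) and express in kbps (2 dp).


Given: MSS = 1500 bytes, RTT = 50 ms, loss = 10%
RTT in seconds = 50 / 1000 = 0.05
Loss rate = 10% = 0.1
sqrt(loss) = sqrt(0.1) = 0.316227766017
Throughput (bytes/s) = 1500 / (0.05 * 0.316227766017) = 94868.3298
Throughput (kbps) = 94868.3298 * 8 / 1000 = 758.946638 -> 758.95 kbps (2 dp)

758.95


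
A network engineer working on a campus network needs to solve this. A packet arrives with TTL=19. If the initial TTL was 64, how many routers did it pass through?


Given: initial TTL = 64, received TTL = 19
Hops = initial TTL - received TTL
Hops = 64 - 19 = 45

45


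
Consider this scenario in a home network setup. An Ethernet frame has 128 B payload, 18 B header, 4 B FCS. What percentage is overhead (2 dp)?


Given: payload = 128 B, header = 18 B, trailer = 4 B
Overhead bytes = header + trailer = 18 + 4 = 22
Total frame = payload + overhead = 128 + 22 = 150
Overhead % = 22 / 150 * 100 = 14.6667% -> 14.67% (2 dp)

14.67


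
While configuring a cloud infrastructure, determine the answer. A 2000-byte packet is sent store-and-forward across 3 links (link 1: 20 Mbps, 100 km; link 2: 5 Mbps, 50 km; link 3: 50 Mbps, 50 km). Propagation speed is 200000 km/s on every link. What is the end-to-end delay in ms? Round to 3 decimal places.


Packet = 2000 bytes = 16000 bits. Store-and-forward: sum (t_trans + t_prop) per link.
Link 1: t_trans = 16000/(20*10^6) s = 0.8000 ms; t_prop = 100/200000 s = 0.5000 ms; subtotal = 1.3000 ms
Link 2: t_trans = 16000/(5*10^6) s = 3.2000 ms; t_prop = 50/200000 s = 0.2500 ms; subtotal = 3.4500 ms
Link 3: t_trans = 16000/(50*10^6) s = 0.3200 ms; t_prop = 50/200000 s = 0.2500 ms; subtotal = 0.5700 ms
End-to-end = 1.3000 + 3.4500 + 0.5700 = 5.3200 ms -> 5.320 ms (3 dp)

5.320


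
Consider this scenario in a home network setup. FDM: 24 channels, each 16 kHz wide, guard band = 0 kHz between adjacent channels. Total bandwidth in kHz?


Given: 24 channels, 16 kHz each, guard = 0 kHz
Channel bandwidth = 24 * 16 = 384 kHz
Guard bands = 23 gaps * 0 kHz = 0 kHz
Total = 384 + 0 = 384 kHz

384


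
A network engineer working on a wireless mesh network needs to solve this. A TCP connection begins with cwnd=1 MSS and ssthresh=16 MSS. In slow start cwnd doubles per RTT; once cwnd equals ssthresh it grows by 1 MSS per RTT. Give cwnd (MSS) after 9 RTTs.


RTT 0: cwnd = 1 MSS (initial)
RTT 1: cwnd = 2 MSS (slow start, doubled)
RTT 2: cwnd = 4 MSS (slow start, doubled)
RTT 3: cwnd = 8 MSS (slow start, doubled)
RTT 4: cwnd = 16 MSS (slow start, doubled)
RTT 5: cwnd = 17 MSS (congestion avoidance, +1)
RTT 6: cwnd = 18 MSS (congestion avoidance, +1)
RTT 7: cwnd = 19 MSS (congestion avoidance, +1)
RTT 8: cwnd = 20 MSS (congestion avoidance, +1)
RTT 9: cwnd = 21 MSS (congestion avoidance, +1)

21


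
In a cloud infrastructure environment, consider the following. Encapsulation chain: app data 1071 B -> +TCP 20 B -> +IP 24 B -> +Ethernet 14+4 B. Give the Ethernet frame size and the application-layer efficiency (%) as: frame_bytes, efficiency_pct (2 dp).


TCP segment = 1071 + 20 = 1091 B
IP packet = 1091 + 24 = 1115 B
Ethernet frame = 1115 + 14 + 4 = 1133 B
Efficiency = app / frame = 1071 / 1133 = 0.945278 = 94.5278% -> 94.53% (2 dp)

1133, 94.53


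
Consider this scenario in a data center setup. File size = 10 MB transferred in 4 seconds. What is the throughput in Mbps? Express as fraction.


Given: file = 10 MB, time = 4 s
File in Mb = 10 * 8 = 80 Mb
Throughput = 80 / 4 Mbps
Throughput = 20 Mbps

20


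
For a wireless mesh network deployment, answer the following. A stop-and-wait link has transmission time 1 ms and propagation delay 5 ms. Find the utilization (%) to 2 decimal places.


Given: Ttrans = 1 ms, Tprop = 5 ms
RTT = 2 * Tprop = 2 * 5 = 10 ms
U = Ttrans / (Ttrans + RTT)
U = 1 / (1 + 10)
U = 1 / 11 = 0.090909
U% = 9.09%

9.09


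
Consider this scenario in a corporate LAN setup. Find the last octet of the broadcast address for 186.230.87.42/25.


Given: IP = 186.230.87.42, prefix = /25
Host bits = 32 - 25 = 7
Network last octet = 42 AND mask = 0
Host part size = 2^7 - 1 = 127
Broadcast last octet = 0 OR 127 = 127

127


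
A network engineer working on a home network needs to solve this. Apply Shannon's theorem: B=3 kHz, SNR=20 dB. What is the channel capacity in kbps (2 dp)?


Given: B = 3 kHz, SNR = 20 dB
SNR linear = 10^(20/10) = 100
1 + SNR = 101
log2(101) = 6.6582114828
C = 3 * 1000 * 6.6582114828 = 19974.6344 bps
C = 19.974634 kbps -> 19.97 kbps (2 dp)

19.97


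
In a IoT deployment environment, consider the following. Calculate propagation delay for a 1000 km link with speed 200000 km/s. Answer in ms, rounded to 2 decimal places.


Given: distance = 1000 km, speed = 200000 km/s
Delay = distance / speed = 1000 / 200000 seconds
Delay in ms = 1000 * 1000 / 200000
Delay = 5.0000 ms
Rounded to 2 dp = 5.00 ms

5.00


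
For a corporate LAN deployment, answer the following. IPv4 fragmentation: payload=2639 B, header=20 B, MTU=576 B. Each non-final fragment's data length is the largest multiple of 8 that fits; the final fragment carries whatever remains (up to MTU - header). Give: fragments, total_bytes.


Max data per non-final fragment = floor((MTU - header)/8)*8 = floor((576 - 20)/8)*8 = floor(556/8)*8 = 552 B
Final fragment needs no 8-byte alignment: it can carry up to MTU - header = 556 B
Non-final fragments needed = ceil((payload - 556) / 552) = ceil(2083/552) = ceil(3.7736) = 4
Number of fragments = 4 + 1 = 5
Fragment sizes (data): 4 * 552 B + 431 B (last, 431 <= 556 OK)
Total bytes sent = payload + n_frags * header = 2639 + 5*20 = 2639 + 100 = 2739 B

5, 2739


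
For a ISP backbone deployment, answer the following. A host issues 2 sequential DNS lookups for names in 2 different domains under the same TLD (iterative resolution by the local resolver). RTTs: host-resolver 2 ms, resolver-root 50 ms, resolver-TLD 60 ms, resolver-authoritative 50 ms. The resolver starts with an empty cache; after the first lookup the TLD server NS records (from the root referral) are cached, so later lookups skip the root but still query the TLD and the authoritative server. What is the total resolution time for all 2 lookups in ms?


Lookup 1 (cold cache): local + root + TLD + auth = 2 + 50 + 60 + 50 = 162 ms
Lookups 2..2 (TLD NS cached -> skip root; new domain -> still ask TLD and auth): local + TLD + auth = 2 + 60 + 50 = 112 ms each
Remaining 1 lookups: 1 * 112 = 112 ms
Total = 162 + 112 = 274 ms

274


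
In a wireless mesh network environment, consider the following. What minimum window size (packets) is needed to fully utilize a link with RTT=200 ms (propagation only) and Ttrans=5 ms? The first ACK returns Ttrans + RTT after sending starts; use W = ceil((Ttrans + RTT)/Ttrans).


Given: Ttrans = 5 ms, RTT = 200 ms (= 2 * Tprop, Tprop = 100 ms)
Time until first ACK returns = Ttrans + RTT = 5 + 200 = 205 ms
Need W * Ttrans >= Ttrans + RTT  ->  W >= (Ttrans + RTT) / Ttrans
(Ttrans + RTT) / Ttrans = 205 / 5 = 41
W_min = ceil(41) = 41

41


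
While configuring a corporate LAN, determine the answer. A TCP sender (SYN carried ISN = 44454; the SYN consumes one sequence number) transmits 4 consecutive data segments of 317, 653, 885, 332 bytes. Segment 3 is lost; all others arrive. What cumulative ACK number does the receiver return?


SYN uses sequence number 44454; first data byte = ISN + 1 = 44455.
Segment 1: SEQ = 44455, len = 317 B, covers [44455, 44771]
Segment 2: SEQ = 44772, len = 653 B, covers [44772, 45424]
Segment 3: SEQ = 45425, len = 885 B, covers [45425, 46309] [LOST]
Segment 4: SEQ = 46310, len = 332 B, covers [46310, 46641]
In-order data received: bytes [44455, 45424] (segments 1..2).
Segment 3 missing -> gap begins at byte 45425; later segments buffered out of order.
Cumulative ACK = next expected in-order byte = 44455 + 317 + 653 = 45425

45425


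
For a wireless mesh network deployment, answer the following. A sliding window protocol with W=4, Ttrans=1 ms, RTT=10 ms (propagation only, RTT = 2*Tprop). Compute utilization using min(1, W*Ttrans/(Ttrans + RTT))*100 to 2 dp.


Given: W = 4, Ttrans = 1 ms, RTT = 10 ms (= 2 * Tprop, Tprop = 5 ms)
Cycle time = Ttrans + RTT = 1 + 10 = 11 ms (first packet sent until its ACK returns)
W * Ttrans = 4 * 1 = 4 ms of sending per cycle
W * Ttrans / (Ttrans + RTT) = 4 / 11 = 0.363636
U = min(1, 0.363636) = 0.363636
U% = 36.36%

36.36


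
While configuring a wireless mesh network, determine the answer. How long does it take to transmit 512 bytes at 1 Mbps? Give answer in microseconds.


Given: packet = 512 bytes, bandwidth = 1 Mbps
Packet in bits = 512 * 8 = 4096 bits
Bandwidth = 1 * 10^6 = 1000000 bps
Time = 4096 / 1000000 seconds
Time in us = 4096 * 10^6 / 1000000 = 4096

4096


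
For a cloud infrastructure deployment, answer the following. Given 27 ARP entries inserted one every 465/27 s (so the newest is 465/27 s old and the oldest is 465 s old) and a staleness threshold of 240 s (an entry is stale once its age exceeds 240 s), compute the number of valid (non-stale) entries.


Ages are k * 465/27 s for k = 1..27 (spacing = 17.2222 s).
Entry k is valid iff k * 465/27 <= 240 iff k <= 27 * 240 / 465 = 13.9355
n_valid = floor(13.9355) = 13
(n_stale = 27 - 13 = 14)

13


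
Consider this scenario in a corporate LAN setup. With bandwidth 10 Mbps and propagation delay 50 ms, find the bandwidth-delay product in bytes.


Given: bandwidth = 10 Mbps, delay = 50 ms
BDP in bits = 10 * 10^6 * 50 / 1000
BDP in bits = 500000
BDP in bytes = 500000 / 8 = 62500

62500


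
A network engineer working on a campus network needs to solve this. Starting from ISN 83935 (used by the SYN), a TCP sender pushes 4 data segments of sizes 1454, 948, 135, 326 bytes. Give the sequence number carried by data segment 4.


The SYN occupies sequence number ISN = 83935, so the first data byte is ISN + 1 = 83936.
SEQ of data segment i = (ISN + 1) + sum of payload sizes of segments 1..i-1.
Segment 1: SEQ = 83936, payload = 1454 bytes
Segment 2: SEQ = 85390, payload = 948 bytes
Segment 3: SEQ = 86338, payload = 135 bytes
Segment 4: SEQ = 86473, payload = 326 bytes
SEQ of segment 4 = 83936 + 1454 + 948 + 135 = 86473

86473


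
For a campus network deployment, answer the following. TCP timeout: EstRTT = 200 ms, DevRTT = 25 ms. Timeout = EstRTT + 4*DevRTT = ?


Given: EstRTT = 200 ms, DevRTT = 25 ms
Timeout = EstRTT + 4 * DevRTT
4 * DevRTT = 4 * 25 = 100
Timeout = 200 + 100 = 300 ms

300


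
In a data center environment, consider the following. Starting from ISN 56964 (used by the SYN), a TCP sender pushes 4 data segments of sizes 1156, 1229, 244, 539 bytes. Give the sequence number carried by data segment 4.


The SYN occupies sequence number ISN = 56964, so the first data byte is ISN + 1 = 56965.
SEQ of data segment i = (ISN + 1) + sum of payload sizes of segments 1..i-1.
Segment 1: SEQ = 56965, payload = 1156 bytes
Segment 2: SEQ = 58121, payload = 1229 bytes
Segment 3: SEQ = 59350, payload = 244 bytes
Segment 4: SEQ = 59594, payload = 539 bytes
SEQ of segment 4 = 56965 + 1156 + 1229 + 244 = 59594

59594


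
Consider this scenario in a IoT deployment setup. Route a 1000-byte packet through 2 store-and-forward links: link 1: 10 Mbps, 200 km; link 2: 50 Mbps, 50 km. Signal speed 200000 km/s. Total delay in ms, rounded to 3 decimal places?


Packet = 1000 bytes = 8000 bits. Store-and-forward: sum (t_trans + t_prop) per link.
Link 1: t_trans = 8000/(10*10^6) s = 0.8000 ms; t_prop = 200/200000 s = 1.0000 ms; subtotal = 1.8000 ms
Link 2: t_trans = 8000/(50*10^6) s = 0.1600 ms; t_prop = 50/200000 s = 0.2500 ms; subtotal = 0.4100 ms
End-to-end = 1.8000 + 0.4100 = 2.2100 ms -> 2.210 ms (3 dp)

2.210


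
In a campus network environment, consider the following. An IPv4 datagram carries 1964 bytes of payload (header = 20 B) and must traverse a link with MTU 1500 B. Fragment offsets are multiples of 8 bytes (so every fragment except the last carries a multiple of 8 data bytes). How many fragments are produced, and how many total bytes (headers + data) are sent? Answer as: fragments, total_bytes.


Max data per non-final fragment = floor((MTU - header)/8)*8 = floor((1500 - 20)/8)*8 = floor(1480/8)*8 = 1480 B
Final fragment needs no 8-byte alignment: it can carry up to MTU - header = 1480 B
Non-final fragments needed = ceil((payload - 1480) / 1480) = ceil(484/1480) = ceil(0.3270) = 1
Number of fragments = 1 + 1 = 2
Fragment sizes (data): 1 * 1480 B + 484 B (last, 484 <= 1480 OK)
Total bytes sent = payload + n_frags * header = 1964 + 2*20 = 1964 + 40 = 2004 B

2, 2004


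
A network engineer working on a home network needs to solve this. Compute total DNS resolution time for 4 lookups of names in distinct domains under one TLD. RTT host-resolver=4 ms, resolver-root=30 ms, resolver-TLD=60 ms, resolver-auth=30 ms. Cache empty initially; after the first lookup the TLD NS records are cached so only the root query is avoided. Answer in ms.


Lookup 1 (cold cache): local + root + TLD + auth = 4 + 30 + 60 + 30 = 124 ms
Lookups 2..4 (TLD NS cached -> skip root; new domain -> still ask TLD and auth): local + TLD + auth = 4 + 60 + 30 = 94 ms each
Remaining 3 lookups: 3 * 94 = 282 ms
Total = 124 + 282 = 406 ms

406


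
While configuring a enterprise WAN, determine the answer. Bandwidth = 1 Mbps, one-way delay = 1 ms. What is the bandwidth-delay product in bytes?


Given: bandwidth = 1 Mbps, delay = 1 ms
BDP in bits = 1 * 10^6 * 1 / 1000
BDP in bits = 1000
BDP in bytes = 1000 / 8 = 125

125


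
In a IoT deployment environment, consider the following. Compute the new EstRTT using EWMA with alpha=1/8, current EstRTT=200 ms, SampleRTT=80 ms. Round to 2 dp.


Given: EstRTT = 200 ms, SampleRTT = 80 ms, alpha = 1/8
New EstRTT = (1 - alpha) * EstRTT + alpha * SampleRTT
(7/8) * 200 = 175
(1/8) * 80 = 10
New EstRTT = 175 + 10 = 185 ms -> 185.00 ms (2 dp)

185.00


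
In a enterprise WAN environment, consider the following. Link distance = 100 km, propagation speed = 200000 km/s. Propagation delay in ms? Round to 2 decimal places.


Given: distance = 100 km, speed = 200000 km/s
Delay = distance / speed = 100 / 200000 seconds
Delay in ms = 100 * 1000 / 200000
Delay = 0.5000 ms
Rounded to 2 dp = 0.50 ms

0.50


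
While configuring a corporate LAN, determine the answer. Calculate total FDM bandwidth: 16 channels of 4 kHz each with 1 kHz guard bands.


Given: 16 channels, 4 kHz each, guard = 1 kHz
Channel bandwidth = 16 * 4 = 64 kHz
Guard bands = 15 gaps * 1 kHz = 15 kHz
Total = 64 + 15 = 79 kHz

79


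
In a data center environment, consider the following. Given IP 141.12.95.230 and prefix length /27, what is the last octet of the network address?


Given: IP = 141.12.95.230, prefix = /27
Subnet mask = 255.255.255.224
Last octet of IP: 230
Last octet of mask: 224
Network last octet = 230 AND 224 = 224

224


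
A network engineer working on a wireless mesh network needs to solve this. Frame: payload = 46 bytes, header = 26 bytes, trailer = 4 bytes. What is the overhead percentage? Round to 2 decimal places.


Given: payload = 46 B, header = 26 B, trailer = 4 B
Overhead bytes = header + trailer = 26 + 4 = 30
Total frame = payload + overhead = 46 + 30 = 76
Overhead % = 30 / 76 * 100 = 39.4737% -> 39.47% (2 dp)

39.47


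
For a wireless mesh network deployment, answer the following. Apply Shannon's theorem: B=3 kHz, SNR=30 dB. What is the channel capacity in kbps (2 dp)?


Given: B = 3 kHz, SNR = 30 dB
SNR linear = 10^(30/10) = 1000
1 + SNR = 1001
log2(1001) = 9.9672262588
C = 3 * 1000 * 9.9672262588 = 29901.6788 bps
C = 29.901679 kbps -> 29.90 kbps (2 dp)

29.90


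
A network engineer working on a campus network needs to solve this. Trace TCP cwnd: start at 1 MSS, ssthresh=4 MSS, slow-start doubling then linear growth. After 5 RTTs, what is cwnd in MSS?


RTT 0: cwnd = 1 MSS (initial)
RTT 1: cwnd = 2 MSS (slow start, doubled)
RTT 2: cwnd = 4 MSS (slow start, doubled)
RTT 3: cwnd = 5 MSS (congestion avoidance, +1)
RTT 4: cwnd = 6 MSS (congestion avoidance, +1)
RTT 5: cwnd = 7 MSS (congestion avoidance, +1)

7


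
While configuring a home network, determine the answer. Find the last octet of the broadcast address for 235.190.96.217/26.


Given: IP = 235.190.96.217, prefix = /26
Host bits = 32 - 26 = 6
Network last octet = 217 AND mask = 192
Host part size = 2^6 - 1 = 63
Broadcast last octet = 192 OR 63 = 255

255


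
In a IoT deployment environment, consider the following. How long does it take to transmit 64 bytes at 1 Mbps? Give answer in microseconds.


Given: packet = 64 bytes, bandwidth = 1 Mbps
Packet in bits = 64 * 8 = 512 bits
Bandwidth = 1 * 10^6 = 1000000 bps
Time = 512 / 1000000 seconds
Time in us = 512 * 10^6 / 1000000 = 512

512


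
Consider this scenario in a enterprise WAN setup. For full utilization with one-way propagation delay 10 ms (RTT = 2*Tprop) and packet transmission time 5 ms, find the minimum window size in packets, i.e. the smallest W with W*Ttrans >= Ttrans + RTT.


Given: Ttrans = 5 ms, RTT = 20 ms (= 2 * Tprop, Tprop = 10 ms)
Time until first ACK returns = Ttrans + RTT = 5 + 20 = 25 ms
Need W * Ttrans >= Ttrans + RTT  ->  W >= (Ttrans + RTT) / Ttrans
(Ttrans + RTT) / Ttrans = 25 / 5 = 5
W_min = ceil(5) = 5

5


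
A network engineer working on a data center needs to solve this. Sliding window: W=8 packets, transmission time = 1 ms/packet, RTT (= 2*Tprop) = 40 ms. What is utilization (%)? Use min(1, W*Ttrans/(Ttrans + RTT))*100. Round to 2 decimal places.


Given: W = 8, Ttrans = 1 ms, RTT = 40 ms (= 2 * Tprop, Tprop = 20 ms)
Cycle time = Ttrans + RTT = 1 + 40 = 41 ms (first packet sent until its ACK returns)
W * Ttrans = 8 * 1 = 8 ms of sending per cycle
W * Ttrans / (Ttrans + RTT) = 8 / 41 = 0.195122
U = min(1, 0.195122) = 0.195122
U% = 19.51%

19.51


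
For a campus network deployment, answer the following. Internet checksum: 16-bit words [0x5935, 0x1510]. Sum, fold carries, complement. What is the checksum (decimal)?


Given words: [0x5935, 0x1510]
Step 1: Sum all words
Raw sum = 22837 + 5392 = 28229
One's complement = ~28229 & 0xFFFF = 37306

37306


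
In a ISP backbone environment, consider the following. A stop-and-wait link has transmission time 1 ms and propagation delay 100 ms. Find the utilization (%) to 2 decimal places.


Given: Ttrans = 1 ms, Tprop = 100 ms
RTT = 2 * Tprop = 2 * 100 = 200 ms
U = Ttrans / (Ttrans + RTT)
U = 1 / (1 + 200)
U = 1 / 201 = 0.004975
U% = 0.50%

0.50


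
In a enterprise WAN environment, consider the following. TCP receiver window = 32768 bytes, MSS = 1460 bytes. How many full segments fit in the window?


Given: RWND = 32768 bytes, MSS = 1460 bytes
Full segments = floor(RWND / MSS)
Full segments = floor(32768 / 1460)
Full segments = floor(22.4438) = 22

22


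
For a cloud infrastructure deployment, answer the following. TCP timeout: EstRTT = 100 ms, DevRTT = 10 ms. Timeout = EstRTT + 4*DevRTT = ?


Given: EstRTT = 100 ms, DevRTT = 10 ms
Timeout = EstRTT + 4 * DevRTT
4 * DevRTT = 4 * 10 = 40
Timeout = 100 + 40 = 140 ms

140


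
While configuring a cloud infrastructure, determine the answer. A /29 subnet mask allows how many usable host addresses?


Given: subnet mask /29
Host bits = 32 - 29 = 3
Total addresses = 2^3 = 8
Usable hosts = 8 - 2 (network + broadcast) = 6

6


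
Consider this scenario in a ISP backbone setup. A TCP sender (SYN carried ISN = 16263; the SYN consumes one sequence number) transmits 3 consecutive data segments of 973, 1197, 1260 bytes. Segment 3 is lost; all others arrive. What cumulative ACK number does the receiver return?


SYN uses sequence number 16263; first data byte = ISN + 1 = 16264.
Segment 1: SEQ = 16264, len = 973 B, covers [16264, 17236]
Segment 2: SEQ = 17237, len = 1197 B, covers [17237, 18433]
Segment 3: SEQ = 18434, len = 1260 B, covers [18434, 19693] [LOST]
In-order data received: bytes [16264, 18433] (segments 1..2).
Segment 3 missing -> gap begins at byte 18434.
Cumulative ACK = next expected in-order byte = 16264 + 973 + 1197 = 18434

18434


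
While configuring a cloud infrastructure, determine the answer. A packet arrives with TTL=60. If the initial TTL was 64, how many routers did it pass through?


Given: initial TTL = 64, received TTL = 60
Hops = initial TTL - received TTL
Hops = 64 - 60 = 4

4


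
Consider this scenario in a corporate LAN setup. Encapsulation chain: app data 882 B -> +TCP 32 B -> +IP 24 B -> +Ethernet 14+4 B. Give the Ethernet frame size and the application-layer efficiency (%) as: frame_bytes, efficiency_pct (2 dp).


TCP segment = 882 + 32 = 914 B
IP packet = 914 + 24 = 938 B
Ethernet frame = 938 + 14 + 4 = 956 B
Efficiency = app / frame = 882 / 956 = 0.922594 = 92.2594% -> 92.26% (2 dp)

956, 92.26


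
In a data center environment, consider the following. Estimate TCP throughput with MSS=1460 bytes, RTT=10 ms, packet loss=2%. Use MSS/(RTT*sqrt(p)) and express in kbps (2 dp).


Given: MSS = 1460 bytes, RTT = 10 ms, loss = 2%
RTT in seconds = 10 / 1000 = 0.01
Loss rate = 2% = 0.02
sqrt(loss) = sqrt(0.02) = 0.141421356237
Throughput (bytes/s) = 1460 / (0.01 * 0.141421356237) = 1032375.9005
Throughput (kbps) = 1032375.9005 * 8 / 1000 = 8259.007204 -> 8259.01 kbps (2 dp)

8259.01


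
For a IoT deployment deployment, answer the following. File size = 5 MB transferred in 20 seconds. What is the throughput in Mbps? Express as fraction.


Given: file = 5 MB, time = 20 s
File in Mb = 5 * 8 = 40 Mb
Throughput = 40 / 20 Mbps
Throughput = 2 Mbps

2


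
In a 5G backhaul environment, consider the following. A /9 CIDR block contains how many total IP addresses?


Given: CIDR prefix /9
Host bits = 32 - 9 = 23
Total addresses = 2^23 = 8388608

8388608


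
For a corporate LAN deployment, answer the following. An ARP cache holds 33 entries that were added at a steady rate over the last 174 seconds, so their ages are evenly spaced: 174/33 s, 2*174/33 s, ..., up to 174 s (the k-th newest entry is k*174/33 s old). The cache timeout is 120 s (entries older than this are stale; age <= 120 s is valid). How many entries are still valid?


Ages are k * 174/33 s for k = 1..33 (spacing = 5.2727 s).
Entry k is valid iff k * 174/33 <= 120 iff k <= 33 * 120 / 174 = 22.7586
n_valid = floor(22.7586) = 22
(n_stale = 33 - 22 = 11)

22


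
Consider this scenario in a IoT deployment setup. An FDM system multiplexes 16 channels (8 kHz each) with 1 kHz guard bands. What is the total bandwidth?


Given: 16 channels, 8 kHz each, guard = 1 kHz
Channel bandwidth = 16 * 8 = 128 kHz
Guard bands = 15 gaps * 1 kHz = 15 kHz
Total = 128 + 15 = 143 kHz

143


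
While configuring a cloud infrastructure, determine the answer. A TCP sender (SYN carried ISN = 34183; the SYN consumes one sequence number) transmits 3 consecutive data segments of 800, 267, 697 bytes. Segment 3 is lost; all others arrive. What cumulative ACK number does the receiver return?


SYN uses sequence number 34183; first data byte = ISN + 1 = 34184.
Segment 1: SEQ = 34184, len = 800 B, covers [34184, 34983]
Segment 2: SEQ = 34984, len = 267 B, covers [34984, 35250]
Segment 3: SEQ = 35251, len = 697 B, covers [35251, 35947] [LOST]
In-order data received: bytes [34184, 35250] (segments 1..2).
Segment 3 missing -> gap begins at byte 35251.
Cumulative ACK = next expected in-order byte = 34184 + 800 + 267 = 35251

35251


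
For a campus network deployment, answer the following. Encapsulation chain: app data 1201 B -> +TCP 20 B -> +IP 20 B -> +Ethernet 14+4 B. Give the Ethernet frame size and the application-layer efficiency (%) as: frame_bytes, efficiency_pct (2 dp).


TCP segment = 1201 + 20 = 1221 B
IP packet = 1221 + 20 = 1241 B
Ethernet frame = 1241 + 14 + 4 = 1259 B
Efficiency = app / frame = 1201 / 1259 = 0.953932 = 95.3932% -> 95.39% (2 dp)

1259, 95.39


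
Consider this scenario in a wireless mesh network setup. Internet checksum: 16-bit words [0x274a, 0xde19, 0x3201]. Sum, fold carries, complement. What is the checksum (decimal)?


Given words: [0x274a, 0xde19, 0x3201]
Step 1: Sum all words
Raw sum = 10058 + 56857 + 12801 = 79716
Step 2: Fold carry: (14180 + 1) = 14181
One's complement = ~14181 & 0xFFFF = 51354

51354


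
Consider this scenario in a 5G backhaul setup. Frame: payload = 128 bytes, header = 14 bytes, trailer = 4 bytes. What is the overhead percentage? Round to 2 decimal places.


Given: payload = 128 B, header = 14 B, trailer = 4 B
Overhead bytes = header + trailer = 14 + 4 = 18
Total frame = payload + overhead = 128 + 18 = 146
Overhead % = 18 / 146 * 100 = 12.3288% -> 12.33% (2 dp)

12.33


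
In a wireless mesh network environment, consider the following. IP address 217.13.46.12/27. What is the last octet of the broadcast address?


Given: IP = 217.13.46.12, prefix = /27
Host bits = 32 - 27 = 5
Network last octet = 12 AND mask = 0
Host part size = 2^5 - 1 = 31
Broadcast last octet = 0 OR 31 = 31

31


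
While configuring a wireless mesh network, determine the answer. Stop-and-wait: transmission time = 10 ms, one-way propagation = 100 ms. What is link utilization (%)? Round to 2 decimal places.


Given: Ttrans = 10 ms, Tprop = 100 ms
RTT = 2 * Tprop = 2 * 100 = 200 ms
U = Ttrans / (Ttrans + RTT)
U = 10 / (10 + 200)
U = 10 / 210 = 0.047619
U% = 4.76%

4.76


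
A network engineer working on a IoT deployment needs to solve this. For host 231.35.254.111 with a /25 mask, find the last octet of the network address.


Given: IP = 231.35.254.111, prefix = /25
Subnet mask = 255.255.255.128
Last octet of IP: 111
Last octet of mask: 128
Network last octet = 111 AND 128 = 0

0


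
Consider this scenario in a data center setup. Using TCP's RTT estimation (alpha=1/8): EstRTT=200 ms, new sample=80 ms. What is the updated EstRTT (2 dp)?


Given: EstRTT = 200 ms, SampleRTT = 80 ms, alpha = 1/8
New EstRTT = (1 - alpha) * EstRTT + alpha * SampleRTT
(7/8) * 200 = 175
(1/8) * 80 = 10
New EstRTT = 175 + 10 = 185 ms -> 185.00 ms (2 dp)

185.00


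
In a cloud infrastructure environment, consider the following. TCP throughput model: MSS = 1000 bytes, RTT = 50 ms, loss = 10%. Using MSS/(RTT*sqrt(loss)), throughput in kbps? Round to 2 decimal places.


Given: MSS = 1000 bytes, RTT = 50 ms, loss = 10%
RTT in seconds = 50 / 1000 = 0.05
Loss rate = 10% = 0.1
sqrt(loss) = sqrt(0.1) = 0.316227766017
Throughput (bytes/s) = 1000 / (0.05 * 0.316227766017) = 63245.5532
Throughput (kbps) = 63245.5532 * 8 / 1000 = 505.964426 -> 505.96 kbps (2 dp)

505.96


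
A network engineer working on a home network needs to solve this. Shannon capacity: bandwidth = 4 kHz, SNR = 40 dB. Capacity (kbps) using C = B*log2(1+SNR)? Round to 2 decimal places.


Given: B = 4 kHz, SNR = 40 dB
SNR linear = 10^(40/10) = 10000
1 + SNR = 10001
log2(10001) = 13.2878566418
C = 4 * 1000 * 13.2878566418 = 53151.4266 bps
C = 53.151427 kbps -> 53.15 kbps (2 dp)

53.15


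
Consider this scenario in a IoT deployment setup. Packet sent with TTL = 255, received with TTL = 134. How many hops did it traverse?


Given: initial TTL = 255, received TTL = 134
Hops = initial TTL - received TTL
Hops = 255 - 134 = 121

121


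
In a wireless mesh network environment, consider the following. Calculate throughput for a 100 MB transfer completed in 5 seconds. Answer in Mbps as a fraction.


Given: file = 100 MB, time = 5 s
File in Mb = 100 * 8 = 800 Mb
Throughput = 800 / 5 Mbps
Throughput = 160 Mbps

160


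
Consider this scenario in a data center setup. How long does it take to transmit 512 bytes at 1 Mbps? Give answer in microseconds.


Given: packet = 512 bytes, bandwidth = 1 Mbps
Packet in bits = 512 * 8 = 4096 bits
Bandwidth = 1 * 10^6 = 1000000 bps
Time = 4096 / 1000000 seconds
Time in us = 4096 * 10^6 / 1000000 = 4096

4096


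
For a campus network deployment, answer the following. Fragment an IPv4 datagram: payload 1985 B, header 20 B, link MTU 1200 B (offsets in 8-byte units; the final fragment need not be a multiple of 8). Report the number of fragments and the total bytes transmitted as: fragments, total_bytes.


Max data per non-final fragment = floor((MTU - header)/8)*8 = floor((1200 - 20)/8)*8 = floor(1180/8)*8 = 1176 B
Final fragment needs no 8-byte alignment: it can carry up to MTU - header = 1180 B
Non-final fragments needed = ceil((payload - 1180) / 1176) = ceil(805/1176) = ceil(0.6845) = 1
Number of fragments = 1 + 1 = 2
Fragment sizes (data): 1 * 1176 B + 809 B (last, 809 <= 1180 OK)
Total bytes sent = payload + n_frags * header = 1985 + 2*20 = 1985 + 40 = 2025 B

2, 2025


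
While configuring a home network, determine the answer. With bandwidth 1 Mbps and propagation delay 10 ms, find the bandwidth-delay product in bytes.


Given: bandwidth = 1 Mbps, delay = 10 ms
BDP in bits = 1 * 10^6 * 10 / 1000
BDP in bits = 10000
BDP in bytes = 10000 / 8 = 1250

1250


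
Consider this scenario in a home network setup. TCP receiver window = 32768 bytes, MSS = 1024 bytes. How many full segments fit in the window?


Given: RWND = 32768 bytes, MSS = 1024 bytes
Full segments = floor(RWND / MSS)
Full segments = floor(32768 / 1024)
Full segments = floor(32.0) = 32

32


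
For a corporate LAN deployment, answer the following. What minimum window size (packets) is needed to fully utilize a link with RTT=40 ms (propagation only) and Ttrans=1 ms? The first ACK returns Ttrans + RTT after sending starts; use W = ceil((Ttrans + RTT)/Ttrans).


Given: Ttrans = 1 ms, RTT = 40 ms (= 2 * Tprop, Tprop = 20 ms)
Time until first ACK returns = Ttrans + RTT = 1 + 40 = 41 ms
Need W * Ttrans >= Ttrans + RTT  ->  W >= (Ttrans + RTT) / Ttrans
(Ttrans + RTT) / Ttrans = 41 / 1 = 41
W_min = ceil(41) = 41

41


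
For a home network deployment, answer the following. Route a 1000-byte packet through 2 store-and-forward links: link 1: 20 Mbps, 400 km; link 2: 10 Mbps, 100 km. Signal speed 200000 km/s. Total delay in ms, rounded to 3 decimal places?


Packet = 1000 bytes = 8000 bits. Store-and-forward: sum (t_trans + t_prop) per link.
Link 1: t_trans = 8000/(20*10^6) s = 0.4000 ms; t_prop = 400/200000 s = 2.0000 ms; subtotal = 2.4000 ms
Link 2: t_trans = 8000/(10*10^6) s = 0.8000 ms; t_prop = 100/200000 s = 0.5000 ms; subtotal = 1.3000 ms
End-to-end = 2.4000 + 1.3000 = 3.7000 ms -> 3.700 ms (3 dp)

3.700


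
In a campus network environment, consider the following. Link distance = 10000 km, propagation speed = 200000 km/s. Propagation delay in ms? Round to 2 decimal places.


Given: distance = 10000 km, speed = 200000 km/s
Delay = distance / speed = 10000 / 200000 seconds
Delay in ms = 10000 * 1000 / 200000
Delay = 50.0000 ms
Rounded to 2 dp = 50.00 ms

50.00


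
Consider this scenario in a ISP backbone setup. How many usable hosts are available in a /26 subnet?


Given: subnet mask /26
Host bits = 32 - 26 = 6
Total addresses = 2^6 = 64
Usable hosts = 64 - 2 (network + broadcast) = 62

62


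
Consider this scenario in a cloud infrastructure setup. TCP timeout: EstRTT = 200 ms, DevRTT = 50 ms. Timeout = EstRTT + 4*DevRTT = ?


Given: EstRTT = 200 ms, DevRTT = 50 ms
Timeout = EstRTT + 4 * DevRTT
4 * DevRTT = 4 * 50 = 200
Timeout = 200 + 200 = 400 ms

400


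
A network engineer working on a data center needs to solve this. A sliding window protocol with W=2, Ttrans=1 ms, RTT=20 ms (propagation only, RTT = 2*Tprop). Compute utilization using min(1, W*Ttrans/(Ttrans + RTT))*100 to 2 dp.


Given: W = 2, Ttrans = 1 ms, RTT = 20 ms (= 2 * Tprop, Tprop = 10 ms)
Cycle time = Ttrans + RTT = 1 + 20 = 21 ms (first packet sent until its ACK returns)
W * Ttrans = 2 * 1 = 2 ms of sending per cycle
W * Ttrans / (Ttrans + RTT) = 2 / 21 = 0.095238
U = min(1, 0.095238) = 0.095238
U% = 9.52%

9.52


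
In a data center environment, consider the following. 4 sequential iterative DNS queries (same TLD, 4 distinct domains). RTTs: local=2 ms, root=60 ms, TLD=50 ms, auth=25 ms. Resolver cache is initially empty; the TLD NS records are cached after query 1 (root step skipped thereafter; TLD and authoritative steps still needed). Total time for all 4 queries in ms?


Lookup 1 (cold cache): local + root + TLD + auth = 2 + 60 + 50 + 25 = 137 ms
Lookups 2..4 (TLD NS cached -> skip root; new domain -> still ask TLD and auth): local + TLD + auth = 2 + 50 + 25 = 77 ms each
Remaining 3 lookups: 3 * 77 = 231 ms
Total = 137 + 231 = 368 ms

368


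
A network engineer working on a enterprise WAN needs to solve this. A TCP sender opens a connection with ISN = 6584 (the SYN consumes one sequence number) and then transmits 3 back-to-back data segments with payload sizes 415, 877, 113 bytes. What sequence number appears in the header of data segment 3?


The SYN occupies sequence number ISN = 6584, so the first data byte is ISN + 1 = 6585.
SEQ of data segment i = (ISN + 1) + sum of payload sizes of segments 1..i-1.
Segment 1: SEQ = 6585, payload = 415 bytes
Segment 2: SEQ = 7000, payload = 877 bytes
Segment 3: SEQ = 7877, payload = 113 bytes
SEQ of segment 3 = 6585 + 415 + 877 = 7877

7877


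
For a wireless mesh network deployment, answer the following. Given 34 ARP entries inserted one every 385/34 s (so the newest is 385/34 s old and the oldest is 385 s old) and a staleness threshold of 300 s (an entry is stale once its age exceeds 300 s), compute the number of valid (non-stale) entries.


Ages are k * 385/34 s for k = 1..34 (spacing = 11.3235 s).
Entry k is valid iff k * 385/34 <= 300 iff k <= 34 * 300 / 385 = 26.4935
n_valid = floor(26.4935) = 26
(n_stale = 34 - 26 = 8)

26


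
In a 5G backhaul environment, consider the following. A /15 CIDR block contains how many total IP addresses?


Given: CIDR prefix /15
Host bits = 32 - 15 = 17
Total addresses = 2^17 = 131072

131072


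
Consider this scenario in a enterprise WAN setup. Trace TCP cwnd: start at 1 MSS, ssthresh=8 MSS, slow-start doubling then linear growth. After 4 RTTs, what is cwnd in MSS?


RTT 0: cwnd = 1 MSS (initial)
RTT 1: cwnd = 2 MSS (slow start, doubled)
RTT 2: cwnd = 4 MSS (slow start, doubled)
RTT 3: cwnd = 8 MSS (slow start, doubled)
RTT 4: cwnd = 9 MSS (congestion avoidance, +1)

9
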